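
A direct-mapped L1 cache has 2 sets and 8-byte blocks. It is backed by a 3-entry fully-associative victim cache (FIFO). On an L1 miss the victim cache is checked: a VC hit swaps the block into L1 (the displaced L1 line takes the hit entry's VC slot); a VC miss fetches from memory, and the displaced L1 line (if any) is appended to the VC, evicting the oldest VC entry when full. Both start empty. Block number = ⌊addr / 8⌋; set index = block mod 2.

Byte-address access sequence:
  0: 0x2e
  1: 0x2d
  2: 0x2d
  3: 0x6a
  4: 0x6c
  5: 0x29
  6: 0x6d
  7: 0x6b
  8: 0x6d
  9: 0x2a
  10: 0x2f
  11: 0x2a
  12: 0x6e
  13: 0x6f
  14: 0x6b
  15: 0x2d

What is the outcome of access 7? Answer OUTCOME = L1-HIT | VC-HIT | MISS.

OUTCOME = L1-HIT

  [0] addr=0x2e blk=5 s=1: MISS | VC []
  [1] addr=0x2d blk=5 s=1: L1-HIT | VC []
  [2] addr=0x2d blk=5 s=1: L1-HIT | VC []
  [3] addr=0x6a blk=13 s=1: MISS | VC [5]
  [4] addr=0x6c blk=13 s=1: L1-HIT | VC [5]
  [5] addr=0x29 blk=5 s=1: VC-HIT | VC [13]
  [6] addr=0x6d blk=13 s=1: VC-HIT | VC [5]
  [7] addr=0x6b blk=13 s=1: L1-HIT | VC [5]
  [8] addr=0x6d blk=13 s=1: L1-HIT | VC [5]
  [9] addr=0x2a blk=5 s=1: VC-HIT | VC [13]
  [10] addr=0x2f blk=5 s=1: L1-HIT | VC [13]
  [11] addr=0x2a blk=5 s=1: L1-HIT | VC [13]
  [12] addr=0x6e blk=13 s=1: VC-HIT | VC [5]
  [13] addr=0x6f blk=13 s=1: L1-HIT | VC [5]
  [14] addr=0x6b blk=13 s=1: L1-HIT | VC [5]
  [15] addr=0x2d blk=5 s=1: VC-HIT | VC [13]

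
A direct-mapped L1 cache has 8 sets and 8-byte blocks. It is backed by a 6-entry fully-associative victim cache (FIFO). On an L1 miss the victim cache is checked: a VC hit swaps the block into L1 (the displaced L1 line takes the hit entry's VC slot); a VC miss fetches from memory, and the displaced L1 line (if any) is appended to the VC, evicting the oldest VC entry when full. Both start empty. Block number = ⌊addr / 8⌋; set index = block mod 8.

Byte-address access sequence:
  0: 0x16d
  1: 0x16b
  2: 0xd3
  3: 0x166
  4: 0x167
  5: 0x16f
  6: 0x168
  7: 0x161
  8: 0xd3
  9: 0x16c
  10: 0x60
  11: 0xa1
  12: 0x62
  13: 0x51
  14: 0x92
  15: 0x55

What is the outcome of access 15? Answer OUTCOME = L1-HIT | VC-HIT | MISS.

  [0] addr=0x16d blk=45 s=5: MISS | VC []
  [1] addr=0x16b blk=45 s=5: L1-HIT | VC []
  [2] addr=0xd3 blk=26 s=2: MISS | VC []
  [3] addr=0x166 blk=44 s=4: MISS | VC []
  [4] addr=0x167 blk=44 s=4: L1-HIT | VC []
  [5] addr=0x16f blk=45 s=5: L1-HIT | VC []
  [6] addr=0x168 blk=45 s=5: L1-HIT | VC []
  [7] addr=0x161 blk=44 s=4: L1-HIT | VC []
  [8] addr=0xd3 blk=26 s=2: L1-HIT | VC []
  [9] addr=0x16c blk=45 s=5: L1-HIT | VC []
  [10] addr=0x60 blk=12 s=4: MISS | VC [44]
  [11] addr=0xa1 blk=20 s=4: MISS | VC [44, 12]
  [12] addr=0x62 blk=12 s=4: VC-HIT | VC [44, 20]
  [13] addr=0x51 blk=10 s=2: MISS | VC [44, 20, 26]
  [14] addr=0x92 blk=18 s=2: MISS | VC [44, 20, 26, 10]
  [15] addr=0x55 blk=10 s=2: VC-HIT | VC [44, 20, 26, 18]

OUTCOME = VC-HIT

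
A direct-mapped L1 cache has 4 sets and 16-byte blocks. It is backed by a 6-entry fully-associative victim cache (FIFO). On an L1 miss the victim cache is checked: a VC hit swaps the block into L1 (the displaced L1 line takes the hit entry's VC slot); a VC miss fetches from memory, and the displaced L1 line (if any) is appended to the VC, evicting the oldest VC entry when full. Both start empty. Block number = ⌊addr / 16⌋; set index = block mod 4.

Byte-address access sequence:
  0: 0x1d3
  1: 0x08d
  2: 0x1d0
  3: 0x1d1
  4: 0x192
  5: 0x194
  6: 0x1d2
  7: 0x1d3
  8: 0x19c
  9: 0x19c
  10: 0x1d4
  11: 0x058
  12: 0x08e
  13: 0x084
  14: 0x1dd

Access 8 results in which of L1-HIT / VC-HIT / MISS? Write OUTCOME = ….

0: 0x1d3 (blk 29, set 1) → MISS  vc=[]
1: 0x8d (blk 8, set 0) → MISS  vc=[]
2: 0x1d0 (blk 29, set 1) → L1-HIT  vc=[]
3: 0x1d1 (blk 29, set 1) → L1-HIT  vc=[]
4: 0x192 (blk 25, set 1) → MISS  vc=[29]
5: 0x194 (blk 25, set 1) → L1-HIT  vc=[29]
6: 0x1d2 (blk 29, set 1) → VC-HIT  vc=[25]
7: 0x1d3 (blk 29, set 1) → L1-HIT  vc=[25]
8: 0x19c (blk 25, set 1) → VC-HIT  vc=[29]
9: 0x19c (blk 25, set 1) → L1-HIT  vc=[29]
10: 0x1d4 (blk 29, set 1) → VC-HIT  vc=[25]
11: 0x58 (blk 5, set 1) → MISS  vc=[25, 29]
12: 0x8e (blk 8, set 0) → L1-HIT  vc=[25, 29]
13: 0x84 (blk 8, set 0) → L1-HIT  vc=[25, 29]
14: 0x1dd (blk 29, set 1) → VC-HIT  vc=[25, 5]

OUTCOME = VC-HIT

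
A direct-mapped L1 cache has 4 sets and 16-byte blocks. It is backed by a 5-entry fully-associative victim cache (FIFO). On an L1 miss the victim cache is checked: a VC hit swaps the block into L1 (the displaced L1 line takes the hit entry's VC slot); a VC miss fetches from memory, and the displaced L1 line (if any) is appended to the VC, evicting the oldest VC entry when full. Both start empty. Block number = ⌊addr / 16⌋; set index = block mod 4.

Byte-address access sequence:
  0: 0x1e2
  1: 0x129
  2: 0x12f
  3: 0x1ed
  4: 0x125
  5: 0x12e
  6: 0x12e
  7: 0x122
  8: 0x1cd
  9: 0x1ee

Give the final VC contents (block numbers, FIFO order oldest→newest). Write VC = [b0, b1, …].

VC = [18]

#0 0x1e2→b30/s2 MISS; vc=[]
#1 0x129→b18/s2 MISS; vc=[30]
#2 0x12f→b18/s2 L1-HIT; vc=[30]
#3 0x1ed→b30/s2 VC-HIT; vc=[18]
#4 0x125→b18/s2 VC-HIT; vc=[30]
#5 0x12e→b18/s2 L1-HIT; vc=[30]
#6 0x12e→b18/s2 L1-HIT; vc=[30]
#7 0x122→b18/s2 L1-HIT; vc=[30]
#8 0x1cd→b28/s0 MISS; vc=[30]
#9 0x1ee→b30/s2 VC-HIT; vc=[18]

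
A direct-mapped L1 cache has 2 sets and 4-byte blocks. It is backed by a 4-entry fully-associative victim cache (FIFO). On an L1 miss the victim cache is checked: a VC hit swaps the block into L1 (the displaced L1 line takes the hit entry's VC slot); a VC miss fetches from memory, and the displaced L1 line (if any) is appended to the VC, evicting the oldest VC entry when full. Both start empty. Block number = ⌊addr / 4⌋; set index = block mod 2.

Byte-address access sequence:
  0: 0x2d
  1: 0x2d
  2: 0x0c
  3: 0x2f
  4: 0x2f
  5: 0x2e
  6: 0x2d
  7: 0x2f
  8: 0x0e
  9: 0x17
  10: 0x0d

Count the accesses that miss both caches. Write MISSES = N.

MISSES = 3

#0 0x2d→b11/s1 MISS; vc=[]
#1 0x2d→b11/s1 L1-HIT; vc=[]
#2 0xc→b3/s1 MISS; vc=[11]
#3 0x2f→b11/s1 VC-HIT; vc=[3]
#4 0x2f→b11/s1 L1-HIT; vc=[3]
#5 0x2e→b11/s1 L1-HIT; vc=[3]
#6 0x2d→b11/s1 L1-HIT; vc=[3]
#7 0x2f→b11/s1 L1-HIT; vc=[3]
#8 0xe→b3/s1 VC-HIT; vc=[11]
#9 0x17→b5/s1 MISS; vc=[11,3]
#10 0xd→b3/s1 VC-HIT; vc=[11,5]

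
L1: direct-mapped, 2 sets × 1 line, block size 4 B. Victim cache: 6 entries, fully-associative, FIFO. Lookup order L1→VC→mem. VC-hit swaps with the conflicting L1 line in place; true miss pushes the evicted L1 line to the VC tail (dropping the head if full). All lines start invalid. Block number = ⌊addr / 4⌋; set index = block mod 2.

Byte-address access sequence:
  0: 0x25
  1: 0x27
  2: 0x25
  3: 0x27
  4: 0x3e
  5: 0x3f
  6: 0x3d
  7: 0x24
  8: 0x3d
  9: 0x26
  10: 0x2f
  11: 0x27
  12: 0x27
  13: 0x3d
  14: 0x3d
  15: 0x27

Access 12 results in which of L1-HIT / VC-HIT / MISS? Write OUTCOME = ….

OUTCOME = L1-HIT

0: 0x25 (blk 9, set 1) → MISS  vc=[]
1: 0x27 (blk 9, set 1) → L1-HIT  vc=[]
2: 0x25 (blk 9, set 1) → L1-HIT  vc=[]
3: 0x27 (blk 9, set 1) → L1-HIT  vc=[]
4: 0x3e (blk 15, set 1) → MISS  vc=[9]
5: 0x3f (blk 15, set 1) → L1-HIT  vc=[9]
6: 0x3d (blk 15, set 1) → L1-HIT  vc=[9]
7: 0x24 (blk 9, set 1) → VC-HIT  vc=[15]
8: 0x3d (blk 15, set 1) → VC-HIT  vc=[9]
9: 0x26 (blk 9, set 1) → VC-HIT  vc=[15]
10: 0x2f (blk 11, set 1) → MISS  vc=[15, 9]
11: 0x27 (blk 9, set 1) → VC-HIT  vc=[15, 11]
12: 0x27 (blk 9, set 1) → L1-HIT  vc=[15, 11]
13: 0x3d (blk 15, set 1) → VC-HIT  vc=[9, 11]
14: 0x3d (blk 15, set 1) → L1-HIT  vc=[9, 11]
15: 0x27 (blk 9, set 1) → VC-HIT  vc=[15, 11]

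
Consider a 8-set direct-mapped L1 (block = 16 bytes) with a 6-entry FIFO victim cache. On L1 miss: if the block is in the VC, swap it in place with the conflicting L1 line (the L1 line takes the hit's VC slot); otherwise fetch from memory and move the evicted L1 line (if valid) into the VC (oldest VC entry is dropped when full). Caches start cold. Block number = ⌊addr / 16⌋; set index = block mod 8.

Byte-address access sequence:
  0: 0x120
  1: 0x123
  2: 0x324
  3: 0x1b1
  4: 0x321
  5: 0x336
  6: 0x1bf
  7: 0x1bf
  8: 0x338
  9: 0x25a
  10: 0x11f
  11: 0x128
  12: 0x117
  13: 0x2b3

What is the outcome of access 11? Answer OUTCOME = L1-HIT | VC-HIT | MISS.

OUTCOME = VC-HIT

0: 0x120 (blk 18, set 2) → MISS  vc=[]
1: 0x123 (blk 18, set 2) → L1-HIT  vc=[]
2: 0x324 (blk 50, set 2) → MISS  vc=[18]
3: 0x1b1 (blk 27, set 3) → MISS  vc=[18]
4: 0x321 (blk 50, set 2) → L1-HIT  vc=[18]
5: 0x336 (blk 51, set 3) → MISS  vc=[18, 27]
6: 0x1bf (blk 27, set 3) → VC-HIT  vc=[18, 51]
7: 0x1bf (blk 27, set 3) → L1-HIT  vc=[18, 51]
8: 0x338 (blk 51, set 3) → VC-HIT  vc=[18, 27]
9: 0x25a (blk 37, set 5) → MISS  vc=[18, 27]
10: 0x11f (blk 17, set 1) → MISS  vc=[18, 27]
11: 0x128 (blk 18, set 2) → VC-HIT  vc=[50, 27]
12: 0x117 (blk 17, set 1) → L1-HIT  vc=[50, 27]
13: 0x2b3 (blk 43, set 3) → MISS  vc=[50, 27, 51]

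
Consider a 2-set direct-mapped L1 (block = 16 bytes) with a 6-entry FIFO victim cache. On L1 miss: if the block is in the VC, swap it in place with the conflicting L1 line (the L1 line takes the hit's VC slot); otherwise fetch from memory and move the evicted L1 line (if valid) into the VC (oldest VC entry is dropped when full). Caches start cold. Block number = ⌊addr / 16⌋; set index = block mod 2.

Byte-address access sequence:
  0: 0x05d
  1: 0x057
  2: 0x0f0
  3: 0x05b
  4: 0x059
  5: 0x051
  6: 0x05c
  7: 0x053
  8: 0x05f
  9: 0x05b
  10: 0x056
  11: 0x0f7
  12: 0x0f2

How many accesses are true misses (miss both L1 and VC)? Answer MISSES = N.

MISSES = 2

  [0] addr=0x5d blk=5 s=1: MISS | VC []
  [1] addr=0x57 blk=5 s=1: L1-HIT | VC []
  [2] addr=0xf0 blk=15 s=1: MISS | VC [5]
  [3] addr=0x5b blk=5 s=1: VC-HIT | VC [15]
  [4] addr=0x59 blk=5 s=1: L1-HIT | VC [15]
  [5] addr=0x51 blk=5 s=1: L1-HIT | VC [15]
  [6] addr=0x5c blk=5 s=1: L1-HIT | VC [15]
  [7] addr=0x53 blk=5 s=1: L1-HIT | VC [15]
  [8] addr=0x5f blk=5 s=1: L1-HIT | VC [15]
  [9] addr=0x5b blk=5 s=1: L1-HIT | VC [15]
  [10] addr=0x56 blk=5 s=1: L1-HIT | VC [15]
  [11] addr=0xf7 blk=15 s=1: VC-HIT | VC [5]
  [12] addr=0xf2 blk=15 s=1: L1-HIT | VC [5]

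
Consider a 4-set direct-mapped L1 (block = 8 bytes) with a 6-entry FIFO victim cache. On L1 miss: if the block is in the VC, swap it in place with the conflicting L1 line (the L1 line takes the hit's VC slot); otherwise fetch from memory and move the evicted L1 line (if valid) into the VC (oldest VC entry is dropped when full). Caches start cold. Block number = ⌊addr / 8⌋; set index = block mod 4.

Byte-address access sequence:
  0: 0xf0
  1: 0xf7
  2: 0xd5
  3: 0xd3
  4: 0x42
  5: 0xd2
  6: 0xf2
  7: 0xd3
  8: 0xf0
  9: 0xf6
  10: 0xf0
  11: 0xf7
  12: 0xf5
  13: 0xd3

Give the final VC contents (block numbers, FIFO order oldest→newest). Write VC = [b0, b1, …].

VC = [30]

  [0] addr=0xf0 blk=30 s=2: MISS | VC []
  [1] addr=0xf7 blk=30 s=2: L1-HIT | VC []
  [2] addr=0xd5 blk=26 s=2: MISS | VC [30]
  [3] addr=0xd3 blk=26 s=2: L1-HIT | VC [30]
  [4] addr=0x42 blk=8 s=0: MISS | VC [30]
  [5] addr=0xd2 blk=26 s=2: L1-HIT | VC [30]
  [6] addr=0xf2 blk=30 s=2: VC-HIT | VC [26]
  [7] addr=0xd3 blk=26 s=2: VC-HIT | VC [30]
  [8] addr=0xf0 blk=30 s=2: VC-HIT | VC [26]
  [9] addr=0xf6 blk=30 s=2: L1-HIT | VC [26]
  [10] addr=0xf0 blk=30 s=2: L1-HIT | VC [26]
  [11] addr=0xf7 blk=30 s=2: L1-HIT | VC [26]
  [12] addr=0xf5 blk=30 s=2: L1-HIT | VC [26]
  [13] addr=0xd3 blk=26 s=2: VC-HIT | VC [30]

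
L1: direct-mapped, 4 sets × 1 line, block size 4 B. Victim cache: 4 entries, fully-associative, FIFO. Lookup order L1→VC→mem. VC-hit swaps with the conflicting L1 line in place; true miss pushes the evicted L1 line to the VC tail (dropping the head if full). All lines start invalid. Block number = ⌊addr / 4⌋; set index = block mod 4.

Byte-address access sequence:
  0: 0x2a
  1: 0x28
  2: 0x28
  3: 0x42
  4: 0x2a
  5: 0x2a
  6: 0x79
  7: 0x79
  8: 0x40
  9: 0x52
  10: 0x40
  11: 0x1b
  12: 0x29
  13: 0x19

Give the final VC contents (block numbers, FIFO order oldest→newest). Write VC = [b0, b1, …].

VC = [10, 20, 30]

  [0] addr=0x2a blk=10 s=2: MISS | VC []
  [1] addr=0x28 blk=10 s=2: L1-HIT | VC []
  [2] addr=0x28 blk=10 s=2: L1-HIT | VC []
  [3] addr=0x42 blk=16 s=0: MISS | VC []
  [4] addr=0x2a blk=10 s=2: L1-HIT | VC []
  [5] addr=0x2a blk=10 s=2: L1-HIT | VC []
  [6] addr=0x79 blk=30 s=2: MISS | VC [10]
  [7] addr=0x79 blk=30 s=2: L1-HIT | VC [10]
  [8] addr=0x40 blk=16 s=0: L1-HIT | VC [10]
  [9] addr=0x52 blk=20 s=0: MISS | VC [10, 16]
  [10] addr=0x40 blk=16 s=0: VC-HIT | VC [10, 20]
  [11] addr=0x1b blk=6 s=2: MISS | VC [10, 20, 30]
  [12] addr=0x29 blk=10 s=2: VC-HIT | VC [6, 20, 30]
  [13] addr=0x19 blk=6 s=2: VC-HIT | VC [10, 20, 30]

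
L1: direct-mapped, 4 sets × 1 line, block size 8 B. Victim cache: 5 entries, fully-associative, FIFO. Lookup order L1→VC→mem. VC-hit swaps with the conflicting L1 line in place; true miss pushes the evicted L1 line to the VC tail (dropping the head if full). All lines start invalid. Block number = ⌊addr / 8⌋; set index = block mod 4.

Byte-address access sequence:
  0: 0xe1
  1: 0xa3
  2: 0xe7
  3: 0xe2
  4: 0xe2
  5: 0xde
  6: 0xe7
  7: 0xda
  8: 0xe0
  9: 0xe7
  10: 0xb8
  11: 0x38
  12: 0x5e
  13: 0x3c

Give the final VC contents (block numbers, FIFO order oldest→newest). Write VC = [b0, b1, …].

#0 0xe1→b28/s0 MISS; vc=[]
#1 0xa3→b20/s0 MISS; vc=[28]
#2 0xe7→b28/s0 VC-HIT; vc=[20]
#3 0xe2→b28/s0 L1-HIT; vc=[20]
#4 0xe2→b28/s0 L1-HIT; vc=[20]
#5 0xde→b27/s3 MISS; vc=[20]
#6 0xe7→b28/s0 L1-HIT; vc=[20]
#7 0xda→b27/s3 L1-HIT; vc=[20]
#8 0xe0→b28/s0 L1-HIT; vc=[20]
#9 0xe7→b28/s0 L1-HIT; vc=[20]
#10 0xb8→b23/s3 MISS; vc=[20,27]
#11 0x38→b7/s3 MISS; vc=[20,27,23]
#12 0x5e→b11/s3 MISS; vc=[20,27,23,7]
#13 0x3c→b7/s3 VC-HIT; vc=[20,27,23,11]

VC = [20, 27, 23, 11]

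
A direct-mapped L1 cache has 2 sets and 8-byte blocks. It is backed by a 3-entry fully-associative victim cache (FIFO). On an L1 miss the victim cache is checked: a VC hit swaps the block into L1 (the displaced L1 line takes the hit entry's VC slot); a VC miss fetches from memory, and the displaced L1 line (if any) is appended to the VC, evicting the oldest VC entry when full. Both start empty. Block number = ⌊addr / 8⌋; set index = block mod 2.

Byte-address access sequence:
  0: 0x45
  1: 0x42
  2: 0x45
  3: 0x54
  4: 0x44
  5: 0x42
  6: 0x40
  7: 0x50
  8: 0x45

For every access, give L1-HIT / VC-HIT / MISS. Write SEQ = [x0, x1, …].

SEQ = [MISS, L1-HIT, L1-HIT, MISS, VC-HIT, L1-HIT, L1-HIT, VC-HIT, VC-HIT]

0: 0x45 (blk 8, set 0) → MISS  vc=[]
1: 0x42 (blk 8, set 0) → L1-HIT  vc=[]
2: 0x45 (blk 8, set 0) → L1-HIT  vc=[]
3: 0x54 (blk 10, set 0) → MISS  vc=[8]
4: 0x44 (blk 8, set 0) → VC-HIT  vc=[10]
5: 0x42 (blk 8, set 0) → L1-HIT  vc=[10]
6: 0x40 (blk 8, set 0) → L1-HIT  vc=[10]
7: 0x50 (blk 10, set 0) → VC-HIT  vc=[8]
8: 0x45 (blk 8, set 0) → VC-HIT  vc=[10]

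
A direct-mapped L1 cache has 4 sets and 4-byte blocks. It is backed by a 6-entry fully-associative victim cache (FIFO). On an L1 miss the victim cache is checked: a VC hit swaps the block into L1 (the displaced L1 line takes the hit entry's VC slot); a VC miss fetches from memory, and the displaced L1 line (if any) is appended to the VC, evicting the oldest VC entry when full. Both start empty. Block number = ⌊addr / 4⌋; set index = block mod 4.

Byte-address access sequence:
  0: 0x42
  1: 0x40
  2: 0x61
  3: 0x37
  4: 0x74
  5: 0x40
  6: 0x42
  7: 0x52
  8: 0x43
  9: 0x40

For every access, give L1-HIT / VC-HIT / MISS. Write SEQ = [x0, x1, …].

#0 0x42→b16/s0 MISS; vc=[]
#1 0x40→b16/s0 L1-HIT; vc=[]
#2 0x61→b24/s0 MISS; vc=[16]
#3 0x37→b13/s1 MISS; vc=[16]
#4 0x74→b29/s1 MISS; vc=[16,13]
#5 0x40→b16/s0 VC-HIT; vc=[24,13]
#6 0x42→b16/s0 L1-HIT; vc=[24,13]
#7 0x52→b20/s0 MISS; vc=[24,13,16]
#8 0x43→b16/s0 VC-HIT; vc=[24,13,20]
#9 0x40→b16/s0 L1-HIT; vc=[24,13,20]

SEQ = [MISS, L1-HIT, MISS, MISS, MISS, VC-HIT, L1-HIT, MISS, VC-HIT, L1-HIT]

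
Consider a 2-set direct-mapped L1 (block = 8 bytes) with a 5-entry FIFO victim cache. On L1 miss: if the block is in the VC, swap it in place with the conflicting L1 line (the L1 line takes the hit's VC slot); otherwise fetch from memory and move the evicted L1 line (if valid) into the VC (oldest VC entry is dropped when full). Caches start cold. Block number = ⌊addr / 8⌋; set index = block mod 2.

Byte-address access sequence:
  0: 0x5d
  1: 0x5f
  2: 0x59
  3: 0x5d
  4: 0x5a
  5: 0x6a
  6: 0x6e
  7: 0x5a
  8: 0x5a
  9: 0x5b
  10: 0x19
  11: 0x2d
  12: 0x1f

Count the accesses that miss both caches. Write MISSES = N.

MISSES = 4

0: 0x5d (blk 11, set 1) → MISS  vc=[]
1: 0x5f (blk 11, set 1) → L1-HIT  vc=[]
2: 0x59 (blk 11, set 1) → L1-HIT  vc=[]
3: 0x5d (blk 11, set 1) → L1-HIT  vc=[]
4: 0x5a (blk 11, set 1) → L1-HIT  vc=[]
5: 0x6a (blk 13, set 1) → MISS  vc=[11]
6: 0x6e (blk 13, set 1) → L1-HIT  vc=[11]
7: 0x5a (blk 11, set 1) → VC-HIT  vc=[13]
8: 0x5a (blk 11, set 1) → L1-HIT  vc=[13]
9: 0x5b (blk 11, set 1) → L1-HIT  vc=[13]
10: 0x19 (blk 3, set 1) → MISS  vc=[13, 11]
11: 0x2d (blk 5, set 1) → MISS  vc=[13, 11, 3]
12: 0x1f (blk 3, set 1) → VC-HIT  vc=[13, 11, 5]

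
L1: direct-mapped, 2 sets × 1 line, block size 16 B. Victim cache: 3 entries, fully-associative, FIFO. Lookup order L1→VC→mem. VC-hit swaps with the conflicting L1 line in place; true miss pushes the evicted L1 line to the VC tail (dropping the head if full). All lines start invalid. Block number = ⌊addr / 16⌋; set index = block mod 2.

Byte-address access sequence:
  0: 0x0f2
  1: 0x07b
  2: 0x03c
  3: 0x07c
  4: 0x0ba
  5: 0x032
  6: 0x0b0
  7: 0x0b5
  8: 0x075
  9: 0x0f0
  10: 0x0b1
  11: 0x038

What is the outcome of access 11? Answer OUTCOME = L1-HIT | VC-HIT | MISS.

0: 0xf2 (blk 15, set 1) → MISS  vc=[]
1: 0x7b (blk 7, set 1) → MISS  vc=[15]
2: 0x3c (blk 3, set 1) → MISS  vc=[15, 7]
3: 0x7c (blk 7, set 1) → VC-HIT  vc=[15, 3]
4: 0xba (blk 11, set 1) → MISS  vc=[15, 3, 7]
5: 0x32 (blk 3, set 1) → VC-HIT  vc=[15, 11, 7]
6: 0xb0 (blk 11, set 1) → VC-HIT  vc=[15, 3, 7]
7: 0xb5 (blk 11, set 1) → L1-HIT  vc=[15, 3, 7]
8: 0x75 (blk 7, set 1) → VC-HIT  vc=[15, 3, 11]
9: 0xf0 (blk 15, set 1) → VC-HIT  vc=[7, 3, 11]
10: 0xb1 (blk 11, set 1) → VC-HIT  vc=[7, 3, 15]
11: 0x38 (blk 3, set 1) → VC-HIT  vc=[7, 11, 15]

OUTCOME = VC-HIT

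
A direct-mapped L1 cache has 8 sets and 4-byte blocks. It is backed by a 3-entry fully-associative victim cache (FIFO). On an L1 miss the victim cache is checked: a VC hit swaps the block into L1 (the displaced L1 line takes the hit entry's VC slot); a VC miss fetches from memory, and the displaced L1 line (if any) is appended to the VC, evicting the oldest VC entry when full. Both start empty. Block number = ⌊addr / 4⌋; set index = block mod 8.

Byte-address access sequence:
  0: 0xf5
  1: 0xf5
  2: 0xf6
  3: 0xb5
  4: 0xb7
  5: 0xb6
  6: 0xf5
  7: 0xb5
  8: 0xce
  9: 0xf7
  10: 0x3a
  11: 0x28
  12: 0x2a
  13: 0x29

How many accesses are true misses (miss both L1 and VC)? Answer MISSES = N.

#0 0xf5→b61/s5 MISS; vc=[]
#1 0xf5→b61/s5 L1-HIT; vc=[]
#2 0xf6→b61/s5 L1-HIT; vc=[]
#3 0xb5→b45/s5 MISS; vc=[61]
#4 0xb7→b45/s5 L1-HIT; vc=[61]
#5 0xb6→b45/s5 L1-HIT; vc=[61]
#6 0xf5→b61/s5 VC-HIT; vc=[45]
#7 0xb5→b45/s5 VC-HIT; vc=[61]
#8 0xce→b51/s3 MISS; vc=[61]
#9 0xf7→b61/s5 VC-HIT; vc=[45]
#10 0x3a→b14/s6 MISS; vc=[45]
#11 0x28→b10/s2 MISS; vc=[45]
#12 0x2a→b10/s2 L1-HIT; vc=[45]
#13 0x29→b10/s2 L1-HIT; vc=[45]

MISSES = 5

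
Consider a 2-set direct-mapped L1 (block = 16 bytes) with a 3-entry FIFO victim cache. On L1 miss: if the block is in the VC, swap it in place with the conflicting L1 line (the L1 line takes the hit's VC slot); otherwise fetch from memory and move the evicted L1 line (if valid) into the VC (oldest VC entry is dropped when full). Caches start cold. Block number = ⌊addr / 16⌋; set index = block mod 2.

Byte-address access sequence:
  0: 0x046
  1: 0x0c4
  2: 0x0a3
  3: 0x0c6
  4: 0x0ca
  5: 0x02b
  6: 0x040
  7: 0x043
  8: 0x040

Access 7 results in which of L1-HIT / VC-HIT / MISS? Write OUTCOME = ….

OUTCOME = L1-HIT

0: 0x46 (blk 4, set 0) → MISS  vc=[]
1: 0xc4 (blk 12, set 0) → MISS  vc=[4]
2: 0xa3 (blk 10, set 0) → MISS  vc=[4, 12]
3: 0xc6 (blk 12, set 0) → VC-HIT  vc=[4, 10]
4: 0xca (blk 12, set 0) → L1-HIT  vc=[4, 10]
5: 0x2b (blk 2, set 0) → MISS  vc=[4, 10, 12]
6: 0x40 (blk 4, set 0) → VC-HIT  vc=[2, 10, 12]
7: 0x43 (blk 4, set 0) → L1-HIT  vc=[2, 10, 12]
8: 0x40 (blk 4, set 0) → L1-HIT  vc=[2, 10, 12]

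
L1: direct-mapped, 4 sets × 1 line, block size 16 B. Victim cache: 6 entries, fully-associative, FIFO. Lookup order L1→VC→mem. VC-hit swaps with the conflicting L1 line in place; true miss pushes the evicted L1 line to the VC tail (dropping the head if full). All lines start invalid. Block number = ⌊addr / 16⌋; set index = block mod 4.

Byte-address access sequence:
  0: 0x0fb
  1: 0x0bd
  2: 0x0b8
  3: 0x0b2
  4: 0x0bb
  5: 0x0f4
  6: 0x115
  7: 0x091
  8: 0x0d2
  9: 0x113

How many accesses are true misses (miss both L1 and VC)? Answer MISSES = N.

#0 0xfb→b15/s3 MISS; vc=[]
#1 0xbd→b11/s3 MISS; vc=[15]
#2 0xb8→b11/s3 L1-HIT; vc=[15]
#3 0xb2→b11/s3 L1-HIT; vc=[15]
#4 0xbb→b11/s3 L1-HIT; vc=[15]
#5 0xf4→b15/s3 VC-HIT; vc=[11]
#6 0x115→b17/s1 MISS; vc=[11]
#7 0x91→b9/s1 MISS; vc=[11,17]
#8 0xd2→b13/s1 MISS; vc=[11,17,9]
#9 0x113→b17/s1 VC-HIT; vc=[11,13,9]

MISSES = 5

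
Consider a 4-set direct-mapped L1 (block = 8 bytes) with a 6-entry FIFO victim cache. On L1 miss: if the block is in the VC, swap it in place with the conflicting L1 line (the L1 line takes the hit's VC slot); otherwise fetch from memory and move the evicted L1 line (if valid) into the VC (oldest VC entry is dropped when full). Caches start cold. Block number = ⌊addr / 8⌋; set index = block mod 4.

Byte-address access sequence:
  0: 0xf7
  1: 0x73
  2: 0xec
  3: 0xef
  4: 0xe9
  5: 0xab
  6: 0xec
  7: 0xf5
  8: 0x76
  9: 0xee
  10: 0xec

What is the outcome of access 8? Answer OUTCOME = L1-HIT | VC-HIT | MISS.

OUTCOME = VC-HIT

  [0] addr=0xf7 blk=30 s=2: MISS | VC []
  [1] addr=0x73 blk=14 s=2: MISS | VC [30]
  [2] addr=0xec blk=29 s=1: MISS | VC [30]
  [3] addr=0xef blk=29 s=1: L1-HIT | VC [30]
  [4] addr=0xe9 blk=29 s=1: L1-HIT | VC [30]
  [5] addr=0xab blk=21 s=1: MISS | VC [30, 29]
  [6] addr=0xec blk=29 s=1: VC-HIT | VC [30, 21]
  [7] addr=0xf5 blk=30 s=2: VC-HIT | VC [14, 21]
  [8] addr=0x76 blk=14 s=2: VC-HIT | VC [30, 21]
  [9] addr=0xee blk=29 s=1: L1-HIT | VC [30, 21]
  [10] addr=0xec blk=29 s=1: L1-HIT | VC [30, 21]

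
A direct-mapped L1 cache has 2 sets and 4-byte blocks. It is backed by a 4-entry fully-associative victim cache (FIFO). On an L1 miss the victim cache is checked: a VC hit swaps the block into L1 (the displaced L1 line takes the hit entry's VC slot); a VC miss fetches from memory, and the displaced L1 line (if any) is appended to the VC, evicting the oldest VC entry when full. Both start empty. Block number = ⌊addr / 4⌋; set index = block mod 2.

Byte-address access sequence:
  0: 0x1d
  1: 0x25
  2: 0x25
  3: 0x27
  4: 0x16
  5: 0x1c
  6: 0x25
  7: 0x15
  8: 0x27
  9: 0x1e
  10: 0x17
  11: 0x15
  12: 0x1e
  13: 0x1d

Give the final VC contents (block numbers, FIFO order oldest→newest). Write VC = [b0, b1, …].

VC = [5, 9]

0: 0x1d (blk 7, set 1) → MISS  vc=[]
1: 0x25 (blk 9, set 1) → MISS  vc=[7]
2: 0x25 (blk 9, set 1) → L1-HIT  vc=[7]
3: 0x27 (blk 9, set 1) → L1-HIT  vc=[7]
4: 0x16 (blk 5, set 1) → MISS  vc=[7, 9]
5: 0x1c (blk 7, set 1) → VC-HIT  vc=[5, 9]
6: 0x25 (blk 9, set 1) → VC-HIT  vc=[5, 7]
7: 0x15 (blk 5, set 1) → VC-HIT  vc=[9, 7]
8: 0x27 (blk 9, set 1) → VC-HIT  vc=[5, 7]
9: 0x1e (blk 7, set 1) → VC-HIT  vc=[5, 9]
10: 0x17 (blk 5, set 1) → VC-HIT  vc=[7, 9]
11: 0x15 (blk 5, set 1) → L1-HIT  vc=[7, 9]
12: 0x1e (blk 7, set 1) → VC-HIT  vc=[5, 9]
13: 0x1d (blk 7, set 1) → L1-HIT  vc=[5, 9]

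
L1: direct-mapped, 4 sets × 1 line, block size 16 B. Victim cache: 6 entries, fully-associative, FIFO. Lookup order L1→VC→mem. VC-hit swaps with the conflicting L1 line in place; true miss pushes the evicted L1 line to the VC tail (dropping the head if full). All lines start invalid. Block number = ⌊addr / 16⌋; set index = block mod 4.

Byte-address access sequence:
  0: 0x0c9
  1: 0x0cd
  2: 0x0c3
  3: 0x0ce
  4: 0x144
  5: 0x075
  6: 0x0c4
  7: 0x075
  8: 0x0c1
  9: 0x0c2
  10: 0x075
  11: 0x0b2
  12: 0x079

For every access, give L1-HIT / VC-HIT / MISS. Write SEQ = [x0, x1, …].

0: 0xc9 (blk 12, set 0) → MISS  vc=[]
1: 0xcd (blk 12, set 0) → L1-HIT  vc=[]
2: 0xc3 (blk 12, set 0) → L1-HIT  vc=[]
3: 0xce (blk 12, set 0) → L1-HIT  vc=[]
4: 0x144 (blk 20, set 0) → MISS  vc=[12]
5: 0x75 (blk 7, set 3) → MISS  vc=[12]
6: 0xc4 (blk 12, set 0) → VC-HIT  vc=[20]
7: 0x75 (blk 7, set 3) → L1-HIT  vc=[20]
8: 0xc1 (blk 12, set 0) → L1-HIT  vc=[20]
9: 0xc2 (blk 12, set 0) → L1-HIT  vc=[20]
10: 0x75 (blk 7, set 3) → L1-HIT  vc=[20]
11: 0xb2 (blk 11, set 3) → MISS  vc=[20, 7]
12: 0x79 (blk 7, set 3) → VC-HIT  vc=[20, 11]

SEQ = [MISS, L1-HIT, L1-HIT, L1-HIT, MISS, MISS, VC-HIT, L1-HIT, L1-HIT, L1-HIT, L1-HIT, MISS, VC-HIT]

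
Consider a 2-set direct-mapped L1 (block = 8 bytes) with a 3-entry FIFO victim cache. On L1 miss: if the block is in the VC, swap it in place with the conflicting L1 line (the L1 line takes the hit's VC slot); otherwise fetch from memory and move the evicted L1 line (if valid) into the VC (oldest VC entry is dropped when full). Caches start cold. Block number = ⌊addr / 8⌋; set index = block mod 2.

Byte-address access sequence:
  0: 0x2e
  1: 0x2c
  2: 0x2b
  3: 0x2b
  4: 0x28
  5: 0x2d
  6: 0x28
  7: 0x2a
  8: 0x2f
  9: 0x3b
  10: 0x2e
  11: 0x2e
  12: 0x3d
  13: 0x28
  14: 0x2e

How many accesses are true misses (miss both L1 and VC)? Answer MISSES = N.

MISSES = 2

  [0] addr=0x2e blk=5 s=1: MISS | VC []
  [1] addr=0x2c blk=5 s=1: L1-HIT | VC []
  [2] addr=0x2b blk=5 s=1: L1-HIT | VC []
  [3] addr=0x2b blk=5 s=1: L1-HIT | VC []
  [4] addr=0x28 blk=5 s=1: L1-HIT | VC []
  [5] addr=0x2d blk=5 s=1: L1-HIT | VC []
  [6] addr=0x28 blk=5 s=1: L1-HIT | VC []
  [7] addr=0x2a blk=5 s=1: L1-HIT | VC []
  [8] addr=0x2f blk=5 s=1: L1-HIT | VC []
  [9] addr=0x3b blk=7 s=1: MISS | VC [5]
  [10] addr=0x2e blk=5 s=1: VC-HIT | VC [7]
  [11] addr=0x2e blk=5 s=1: L1-HIT | VC [7]
  [12] addr=0x3d blk=7 s=1: VC-HIT | VC [5]
  [13] addr=0x28 blk=5 s=1: VC-HIT | VC [7]
  [14] addr=0x2e blk=5 s=1: L1-HIT | VC [7]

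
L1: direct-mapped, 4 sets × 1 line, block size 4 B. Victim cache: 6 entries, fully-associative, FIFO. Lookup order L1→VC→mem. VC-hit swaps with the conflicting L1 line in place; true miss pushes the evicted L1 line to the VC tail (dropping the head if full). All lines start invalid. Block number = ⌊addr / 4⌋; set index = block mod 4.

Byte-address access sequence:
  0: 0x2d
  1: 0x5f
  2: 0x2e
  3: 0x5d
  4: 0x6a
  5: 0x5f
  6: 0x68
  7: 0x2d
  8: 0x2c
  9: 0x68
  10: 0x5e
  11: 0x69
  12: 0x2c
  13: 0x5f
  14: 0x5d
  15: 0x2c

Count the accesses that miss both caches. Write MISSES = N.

0: 0x2d (blk 11, set 3) → MISS  vc=[]
1: 0x5f (blk 23, set 3) → MISS  vc=[11]
2: 0x2e (blk 11, set 3) → VC-HIT  vc=[23]
3: 0x5d (blk 23, set 3) → VC-HIT  vc=[11]
4: 0x6a (blk 26, set 2) → MISS  vc=[11]
5: 0x5f (blk 23, set 3) → L1-HIT  vc=[11]
6: 0x68 (blk 26, set 2) → L1-HIT  vc=[11]
7: 0x2d (blk 11, set 3) → VC-HIT  vc=[23]
8: 0x2c (blk 11, set 3) → L1-HIT  vc=[23]
9: 0x68 (blk 26, set 2) → L1-HIT  vc=[23]
10: 0x5e (blk 23, set 3) → VC-HIT  vc=[11]
11: 0x69 (blk 26, set 2) → L1-HIT  vc=[11]
12: 0x2c (blk 11, set 3) → VC-HIT  vc=[23]
13: 0x5f (blk 23, set 3) → VC-HIT  vc=[11]
14: 0x5d (blk 23, set 3) → L1-HIT  vc=[11]
15: 0x2c (blk 11, set 3) → VC-HIT  vc=[23]

MISSES = 3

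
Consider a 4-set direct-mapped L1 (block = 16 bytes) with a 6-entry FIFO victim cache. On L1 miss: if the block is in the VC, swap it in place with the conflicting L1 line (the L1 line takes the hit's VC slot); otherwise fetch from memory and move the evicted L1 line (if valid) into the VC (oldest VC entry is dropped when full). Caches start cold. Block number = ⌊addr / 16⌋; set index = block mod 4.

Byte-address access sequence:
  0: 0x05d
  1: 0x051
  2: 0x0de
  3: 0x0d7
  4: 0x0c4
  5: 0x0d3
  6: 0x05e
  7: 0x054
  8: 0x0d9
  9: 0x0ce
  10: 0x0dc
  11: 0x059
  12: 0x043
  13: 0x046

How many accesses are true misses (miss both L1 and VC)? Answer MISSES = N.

MISSES = 4

  [0] addr=0x5d blk=5 s=1: MISS | VC []
  [1] addr=0x51 blk=5 s=1: L1-HIT | VC []
  [2] addr=0xde blk=13 s=1: MISS | VC [5]
  [3] addr=0xd7 blk=13 s=1: L1-HIT | VC [5]
  [4] addr=0xc4 blk=12 s=0: MISS | VC [5]
  [5] addr=0xd3 blk=13 s=1: L1-HIT | VC [5]
  [6] addr=0x5e blk=5 s=1: VC-HIT | VC [13]
  [7] addr=0x54 blk=5 s=1: L1-HIT | VC [13]
  [8] addr=0xd9 blk=13 s=1: VC-HIT | VC [5]
  [9] addr=0xce blk=12 s=0: L1-HIT | VC [5]
  [10] addr=0xdc blk=13 s=1: L1-HIT | VC [5]
  [11] addr=0x59 blk=5 s=1: VC-HIT | VC [13]
  [12] addr=0x43 blk=4 s=0: MISS | VC [13, 12]
  [13] addr=0x46 blk=4 s=0: L1-HIT | VC [13, 12]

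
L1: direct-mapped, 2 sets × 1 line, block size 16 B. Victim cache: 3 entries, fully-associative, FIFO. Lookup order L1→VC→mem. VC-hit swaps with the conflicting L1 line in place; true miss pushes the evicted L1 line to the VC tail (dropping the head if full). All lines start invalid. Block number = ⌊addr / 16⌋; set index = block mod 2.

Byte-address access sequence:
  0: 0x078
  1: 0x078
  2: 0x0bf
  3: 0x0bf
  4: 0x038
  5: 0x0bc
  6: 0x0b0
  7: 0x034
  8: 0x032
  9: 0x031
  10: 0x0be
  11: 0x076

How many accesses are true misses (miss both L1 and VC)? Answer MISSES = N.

MISSES = 3

  [0] addr=0x78 blk=7 s=1: MISS | VC []
  [1] addr=0x78 blk=7 s=1: L1-HIT | VC []
  [2] addr=0xbf blk=11 s=1: MISS | VC [7]
  [3] addr=0xbf blk=11 s=1: L1-HIT | VC [7]
  [4] addr=0x38 blk=3 s=1: MISS | VC [7, 11]
  [5] addr=0xbc blk=11 s=1: VC-HIT | VC [7, 3]
  [6] addr=0xb0 blk=11 s=1: L1-HIT | VC [7, 3]
  [7] addr=0x34 blk=3 s=1: VC-HIT | VC [7, 11]
  [8] addr=0x32 blk=3 s=1: L1-HIT | VC [7, 11]
  [9] addr=0x31 blk=3 s=1: L1-HIT | VC [7, 11]
  [10] addr=0xbe blk=11 s=1: VC-HIT | VC [7, 3]
  [11] addr=0x76 blk=7 s=1: VC-HIT | VC [11, 3]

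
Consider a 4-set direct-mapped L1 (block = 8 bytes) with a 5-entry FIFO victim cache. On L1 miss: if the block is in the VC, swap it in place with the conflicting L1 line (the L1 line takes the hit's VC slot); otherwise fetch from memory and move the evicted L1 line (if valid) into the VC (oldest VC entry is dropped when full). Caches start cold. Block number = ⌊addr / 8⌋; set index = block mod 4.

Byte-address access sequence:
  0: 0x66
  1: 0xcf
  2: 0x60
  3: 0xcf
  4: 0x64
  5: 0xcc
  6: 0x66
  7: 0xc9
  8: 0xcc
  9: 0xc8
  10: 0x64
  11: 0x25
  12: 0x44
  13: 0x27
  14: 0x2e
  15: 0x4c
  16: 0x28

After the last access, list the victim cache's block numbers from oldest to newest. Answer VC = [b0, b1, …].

  [0] addr=0x66 blk=12 s=0: MISS | VC []
  [1] addr=0xcf blk=25 s=1: MISS | VC []
  [2] addr=0x60 blk=12 s=0: L1-HIT | VC []
  [3] addr=0xcf blk=25 s=1: L1-HIT | VC []
  [4] addr=0x64 blk=12 s=0: L1-HIT | VC []
  [5] addr=0xcc blk=25 s=1: L1-HIT | VC []
  [6] addr=0x66 blk=12 s=0: L1-HIT | VC []
  [7] addr=0xc9 blk=25 s=1: L1-HIT | VC []
  [8] addr=0xcc blk=25 s=1: L1-HIT | VC []
  [9] addr=0xc8 blk=25 s=1: L1-HIT | VC []
  [10] addr=0x64 blk=12 s=0: L1-HIT | VC []
  [11] addr=0x25 blk=4 s=0: MISS | VC [12]
  [12] addr=0x44 blk=8 s=0: MISS | VC [12, 4]
  [13] addr=0x27 blk=4 s=0: VC-HIT | VC [12, 8]
  [14] addr=0x2e blk=5 s=1: MISS | VC [12, 8, 25]
  [15] addr=0x4c blk=9 s=1: MISS | VC [12, 8, 25, 5]
  [16] addr=0x28 blk=5 s=1: VC-HIT | VC [12, 8, 25, 9]

VC = [12, 8, 25, 9]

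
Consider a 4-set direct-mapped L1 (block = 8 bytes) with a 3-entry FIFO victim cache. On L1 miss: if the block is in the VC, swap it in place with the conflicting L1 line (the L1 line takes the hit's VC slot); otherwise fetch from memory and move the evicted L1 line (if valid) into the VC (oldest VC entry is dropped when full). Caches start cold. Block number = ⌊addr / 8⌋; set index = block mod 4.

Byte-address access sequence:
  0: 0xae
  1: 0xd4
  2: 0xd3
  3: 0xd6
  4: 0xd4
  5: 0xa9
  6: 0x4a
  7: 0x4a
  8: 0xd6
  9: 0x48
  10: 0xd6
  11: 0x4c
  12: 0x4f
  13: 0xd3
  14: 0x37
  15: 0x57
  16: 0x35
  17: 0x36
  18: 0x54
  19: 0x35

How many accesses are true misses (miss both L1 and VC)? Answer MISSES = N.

  [0] addr=0xae blk=21 s=1: MISS | VC []
  [1] addr=0xd4 blk=26 s=2: MISS | VC []
  [2] addr=0xd3 blk=26 s=2: L1-HIT | VC []
  [3] addr=0xd6 blk=26 s=2: L1-HIT | VC []
  [4] addr=0xd4 blk=26 s=2: L1-HIT | VC []
  [5] addr=0xa9 blk=21 s=1: L1-HIT | VC []
  [6] addr=0x4a blk=9 s=1: MISS | VC [21]
  [7] addr=0x4a blk=9 s=1: L1-HIT | VC [21]
  [8] addr=0xd6 blk=26 s=2: L1-HIT | VC [21]
  [9] addr=0x48 blk=9 s=1: L1-HIT | VC [21]
  [10] addr=0xd6 blk=26 s=2: L1-HIT | VC [21]
  [11] addr=0x4c blk=9 s=1: L1-HIT | VC [21]
  [12] addr=0x4f blk=9 s=1: L1-HIT | VC [21]
  [13] addr=0xd3 blk=26 s=2: L1-HIT | VC [21]
  [14] addr=0x37 blk=6 s=2: MISS | VC [21, 26]
  [15] addr=0x57 blk=10 s=2: MISS | VC [21, 26, 6]
  [16] addr=0x35 blk=6 s=2: VC-HIT | VC [21, 26, 10]
  [17] addr=0x36 blk=6 s=2: L1-HIT | VC [21, 26, 10]
  [18] addr=0x54 blk=10 s=2: VC-HIT | VC [21, 26, 6]
  [19] addr=0x35 blk=6 s=2: VC-HIT | VC [21, 26, 10]

MISSES = 5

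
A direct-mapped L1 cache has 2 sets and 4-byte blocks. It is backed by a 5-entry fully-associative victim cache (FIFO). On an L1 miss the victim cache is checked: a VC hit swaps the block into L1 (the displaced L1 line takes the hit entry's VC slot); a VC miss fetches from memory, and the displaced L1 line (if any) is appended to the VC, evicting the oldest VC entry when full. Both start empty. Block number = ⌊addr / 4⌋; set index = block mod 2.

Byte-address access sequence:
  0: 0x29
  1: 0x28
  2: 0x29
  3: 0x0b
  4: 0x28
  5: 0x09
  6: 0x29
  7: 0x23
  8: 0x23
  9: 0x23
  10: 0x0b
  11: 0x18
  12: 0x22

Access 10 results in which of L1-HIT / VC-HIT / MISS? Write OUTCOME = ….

OUTCOME = VC-HIT

#0 0x29→b10/s0 MISS; vc=[]
#1 0x28→b10/s0 L1-HIT; vc=[]
#2 0x29→b10/s0 L1-HIT; vc=[]
#3 0xb→b2/s0 MISS; vc=[10]
#4 0x28→b10/s0 VC-HIT; vc=[2]
#5 0x9→b2/s0 VC-HIT; vc=[10]
#6 0x29→b10/s0 VC-HIT; vc=[2]
#7 0x23→b8/s0 MISS; vc=[2,10]
#8 0x23→b8/s0 L1-HIT; vc=[2,10]
#9 0x23→b8/s0 L1-HIT; vc=[2,10]
#10 0xb→b2/s0 VC-HIT; vc=[8,10]
#11 0x18→b6/s0 MISS; vc=[8,10,2]
#12 0x22→b8/s0 VC-HIT; vc=[6,10,2]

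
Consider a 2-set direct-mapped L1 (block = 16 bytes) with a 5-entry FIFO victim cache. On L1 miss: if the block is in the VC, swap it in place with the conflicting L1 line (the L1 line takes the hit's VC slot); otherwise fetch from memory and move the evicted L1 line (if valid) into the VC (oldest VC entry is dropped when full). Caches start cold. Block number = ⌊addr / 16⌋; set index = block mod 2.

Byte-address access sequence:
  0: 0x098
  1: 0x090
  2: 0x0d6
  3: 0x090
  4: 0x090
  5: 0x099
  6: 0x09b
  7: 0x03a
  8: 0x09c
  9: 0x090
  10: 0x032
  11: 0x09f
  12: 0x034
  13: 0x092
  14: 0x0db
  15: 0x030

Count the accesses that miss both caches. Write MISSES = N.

MISSES = 3

#0 0x98→b9/s1 MISS; vc=[]
#1 0x90→b9/s1 L1-HIT; vc=[]
#2 0xd6→b13/s1 MISS; vc=[9]
#3 0x90→b9/s1 VC-HIT; vc=[13]
#4 0x90→b9/s1 L1-HIT; vc=[13]
#5 0x99→b9/s1 L1-HIT; vc=[13]
#6 0x9b→b9/s1 L1-HIT; vc=[13]
#7 0x3a→b3/s1 MISS; vc=[13,9]
#8 0x9c→b9/s1 VC-HIT; vc=[13,3]
#9 0x90→b9/s1 L1-HIT; vc=[13,3]
#10 0x32→b3/s1 VC-HIT; vc=[13,9]
#11 0x9f→b9/s1 VC-HIT; vc=[13,3]
#12 0x34→b3/s1 VC-HIT; vc=[13,9]
#13 0x92→b9/s1 VC-HIT; vc=[13,3]
#14 0xdb→b13/s1 VC-HIT; vc=[9,3]
#15 0x30→b3/s1 VC-HIT; vc=[9,13]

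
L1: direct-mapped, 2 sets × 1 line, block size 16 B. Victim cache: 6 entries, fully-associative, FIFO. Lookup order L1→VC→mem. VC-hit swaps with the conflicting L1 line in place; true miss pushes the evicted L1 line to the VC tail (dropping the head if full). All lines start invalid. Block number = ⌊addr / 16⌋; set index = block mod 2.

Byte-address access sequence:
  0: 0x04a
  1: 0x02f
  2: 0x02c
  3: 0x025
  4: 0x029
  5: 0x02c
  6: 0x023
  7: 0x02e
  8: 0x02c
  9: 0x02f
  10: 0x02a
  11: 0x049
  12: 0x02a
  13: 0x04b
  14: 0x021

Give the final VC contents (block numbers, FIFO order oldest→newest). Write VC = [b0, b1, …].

0: 0x4a (blk 4, set 0) → MISS  vc=[]
1: 0x2f (blk 2, set 0) → MISS  vc=[4]
2: 0x2c (blk 2, set 0) → L1-HIT  vc=[4]
3: 0x25 (blk 2, set 0) → L1-HIT  vc=[4]
4: 0x29 (blk 2, set 0) → L1-HIT  vc=[4]
5: 0x2c (blk 2, set 0) → L1-HIT  vc=[4]
6: 0x23 (blk 2, set 0) → L1-HIT  vc=[4]
7: 0x2e (blk 2, set 0) → L1-HIT  vc=[4]
8: 0x2c (blk 2, set 0) → L1-HIT  vc=[4]
9: 0x2f (blk 2, set 0) → L1-HIT  vc=[4]
10: 0x2a (blk 2, set 0) → L1-HIT  vc=[4]
11: 0x49 (blk 4, set 0) → VC-HIT  vc=[2]
12: 0x2a (blk 2, set 0) → VC-HIT  vc=[4]
13: 0x4b (blk 4, set 0) → VC-HIT  vc=[2]
14: 0x21 (blk 2, set 0) → VC-HIT  vc=[4]

VC = [4]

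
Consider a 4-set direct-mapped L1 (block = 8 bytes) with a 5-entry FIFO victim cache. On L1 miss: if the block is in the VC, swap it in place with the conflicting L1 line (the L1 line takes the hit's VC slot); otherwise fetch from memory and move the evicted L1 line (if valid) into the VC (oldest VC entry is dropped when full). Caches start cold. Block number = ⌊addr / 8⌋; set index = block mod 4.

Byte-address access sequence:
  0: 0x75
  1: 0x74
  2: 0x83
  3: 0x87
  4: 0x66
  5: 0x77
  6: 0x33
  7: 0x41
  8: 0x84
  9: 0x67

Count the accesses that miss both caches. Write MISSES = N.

MISSES = 5

  [0] addr=0x75 blk=14 s=2: MISS | VC []
  [1] addr=0x74 blk=14 s=2: L1-HIT | VC []
  [2] addr=0x83 blk=16 s=0: MISS | VC []
  [3] addr=0x87 blk=16 s=0: L1-HIT | VC []
  [4] addr=0x66 blk=12 s=0: MISS | VC [16]
  [5] addr=0x77 blk=14 s=2: L1-HIT | VC [16]
  [6] addr=0x33 blk=6 s=2: MISS | VC [16, 14]
  [7] addr=0x41 blk=8 s=0: MISS | VC [16, 14, 12]
  [8] addr=0x84 blk=16 s=0: VC-HIT | VC [8, 14, 12]
  [9] addr=0x67 blk=12 s=0: VC-HIT | VC [8, 14, 16]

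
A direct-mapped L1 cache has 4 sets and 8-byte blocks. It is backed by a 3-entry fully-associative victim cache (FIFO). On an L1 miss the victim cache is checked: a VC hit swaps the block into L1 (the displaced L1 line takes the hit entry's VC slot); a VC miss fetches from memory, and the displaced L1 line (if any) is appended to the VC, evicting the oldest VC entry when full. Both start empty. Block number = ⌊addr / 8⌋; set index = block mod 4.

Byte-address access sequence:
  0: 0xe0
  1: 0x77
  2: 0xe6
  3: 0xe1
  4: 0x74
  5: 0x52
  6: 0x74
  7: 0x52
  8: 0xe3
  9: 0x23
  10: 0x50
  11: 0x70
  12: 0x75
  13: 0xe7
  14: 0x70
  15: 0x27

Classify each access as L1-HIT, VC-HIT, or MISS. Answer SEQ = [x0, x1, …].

#0 0xe0→b28/s0 MISS; vc=[]
#1 0x77→b14/s2 MISS; vc=[]
#2 0xe6→b28/s0 L1-HIT; vc=[]
#3 0xe1→b28/s0 L1-HIT; vc=[]
#4 0x74→b14/s2 L1-HIT; vc=[]
#5 0x52→b10/s2 MISS; vc=[14]
#6 0x74→b14/s2 VC-HIT; vc=[10]
#7 0x52→b10/s2 VC-HIT; vc=[14]
#8 0xe3→b28/s0 L1-HIT; vc=[14]
#9 0x23→b4/s0 MISS; vc=[14,28]
#10 0x50→b10/s2 L1-HIT; vc=[14,28]
#11 0x70→b14/s2 VC-HIT; vc=[10,28]
#12 0x75→b14/s2 L1-HIT; vc=[10,28]
#13 0xe7→b28/s0 VC-HIT; vc=[10,4]
#14 0x70→b14/s2 L1-HIT; vc=[10,4]
#15 0x27→b4/s0 VC-HIT; vc=[10,28]

SEQ = [MISS, MISS, L1-HIT, L1-HIT, L1-HIT, MISS, VC-HIT, VC-HIT, L1-HIT, MISS, L1-HIT, VC-HIT, L1-HIT, VC-HIT, L1-HIT, VC-HIT]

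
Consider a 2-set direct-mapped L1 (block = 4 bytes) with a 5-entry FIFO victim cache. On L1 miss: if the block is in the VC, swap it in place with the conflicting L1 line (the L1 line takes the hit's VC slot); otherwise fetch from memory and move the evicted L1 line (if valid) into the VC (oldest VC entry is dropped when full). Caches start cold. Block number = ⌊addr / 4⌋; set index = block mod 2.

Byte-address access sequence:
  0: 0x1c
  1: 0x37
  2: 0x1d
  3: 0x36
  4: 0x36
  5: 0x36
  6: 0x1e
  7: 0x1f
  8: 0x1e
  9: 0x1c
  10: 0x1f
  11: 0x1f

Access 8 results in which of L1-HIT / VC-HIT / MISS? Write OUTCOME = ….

OUTCOME = L1-HIT

#0 0x1c→b7/s1 MISS; vc=[]
#1 0x37→b13/s1 MISS; vc=[7]
#2 0x1d→b7/s1 VC-HIT; vc=[13]
#3 0x36→b13/s1 VC-HIT; vc=[7]
#4 0x36→b13/s1 L1-HIT; vc=[7]
#5 0x36→b13/s1 L1-HIT; vc=[7]
#6 0x1e→b7/s1 VC-HIT; vc=[13]
#7 0x1f→b7/s1 L1-HIT; vc=[13]
#8 0x1e→b7/s1 L1-HIT; vc=[13]
#9 0x1c→b7/s1 L1-HIT; vc=[13]
#10 0x1f→b7/s1 L1-HIT; vc=[13]
#11 0x1f→b7/s1 L1-HIT; vc=[13]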